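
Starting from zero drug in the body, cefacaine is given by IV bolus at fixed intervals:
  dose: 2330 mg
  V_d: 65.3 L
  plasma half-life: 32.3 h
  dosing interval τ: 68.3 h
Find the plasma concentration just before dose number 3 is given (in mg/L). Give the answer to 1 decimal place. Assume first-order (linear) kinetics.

10.1 mg/L

C₀ per dose = Dose / Vd = 2330 / 65.3 = 35.68 mg/L
k = ln2 / t½ = 0.693147 / 32.3 = 0.02146 h⁻¹
Fraction remaining after one interval: r = e^(−kτ) = e^(−0.02146 × 68.3) = 0.2309
Before dose 3, 2 doses have been given (aged 1τ, 2τ).
C_trough = C₀ × (r + r²) = 35.68 × (0.2309 + 0.05331) = 10.14 mg/L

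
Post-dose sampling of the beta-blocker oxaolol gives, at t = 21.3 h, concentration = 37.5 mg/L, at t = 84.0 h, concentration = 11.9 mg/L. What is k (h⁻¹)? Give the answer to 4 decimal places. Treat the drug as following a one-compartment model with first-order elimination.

k = ln(C₁/C₂) / (t₂ − t₁) = ln(37.5/11.9) / (84.0 − 21.3)
  = 1.148 / 62.70 = 0.01831 h⁻¹

0.0183 h⁻¹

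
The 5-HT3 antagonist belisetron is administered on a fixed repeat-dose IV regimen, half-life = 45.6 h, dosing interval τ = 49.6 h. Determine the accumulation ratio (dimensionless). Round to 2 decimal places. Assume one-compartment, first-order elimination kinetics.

k = ln2 / t½ = 0.693147 / 45.6 = 0.01520 h⁻¹
e^(−kτ) = e^(−0.01520 × 49.6) = 0.4705
Accumulation ratio R = 1 / (1 − e^(−kτ)) = 1 / (1 − 0.4705) = 1.889

1.89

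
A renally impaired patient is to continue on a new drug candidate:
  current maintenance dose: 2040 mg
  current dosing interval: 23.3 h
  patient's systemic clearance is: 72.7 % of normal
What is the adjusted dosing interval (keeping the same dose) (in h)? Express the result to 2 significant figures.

To keep the same average steady-state level, dosing rate must scale with clearance.
CL ratio = 72.7 / 100 = 0.7270
New interval (same dose) = 23.3 / 0.7270 = 32.05 h

32 h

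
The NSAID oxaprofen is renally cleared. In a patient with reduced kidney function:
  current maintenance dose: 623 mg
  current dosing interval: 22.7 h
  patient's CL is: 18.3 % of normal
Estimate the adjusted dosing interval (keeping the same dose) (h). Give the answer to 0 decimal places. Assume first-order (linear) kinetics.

To keep the same average steady-state level, dosing rate must scale with clearance.
CL ratio = 18.3 / 100 = 0.1830
New interval (same dose) = 22.7 / 0.1830 = 124.0 h

124 h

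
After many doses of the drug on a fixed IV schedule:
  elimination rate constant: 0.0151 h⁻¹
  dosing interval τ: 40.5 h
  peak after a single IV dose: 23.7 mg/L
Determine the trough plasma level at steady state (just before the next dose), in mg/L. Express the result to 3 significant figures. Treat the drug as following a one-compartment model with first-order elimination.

28.1 mg/L

e^(−kτ) = e^(−0.01510 × 40.5) = 0.5425
Accumulation ratio R = 1 / (1 − e^(−kτ)) = 1 / (1 − 0.5425) = 2.186
Steady-state trough = C₀ × R × e^(−kτ) = 23.7 × 2.186 × 0.5425 = 28.11 mg/L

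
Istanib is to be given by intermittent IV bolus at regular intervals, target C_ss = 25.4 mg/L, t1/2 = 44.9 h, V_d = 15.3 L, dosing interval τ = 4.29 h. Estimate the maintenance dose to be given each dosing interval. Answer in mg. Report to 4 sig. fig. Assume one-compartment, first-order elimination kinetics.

25.74 mg

k = ln2 / t½ = 0.693147 / 44.9 = 0.01544 h⁻¹
CL = k × Vd = 0.01544 × 15.3 = 0.2362 L/h
At steady state, Dose/τ = Css × CL.
Dose = Css × CL × τ = 25.4 × 0.2362 × 4.29 = 25.74 mg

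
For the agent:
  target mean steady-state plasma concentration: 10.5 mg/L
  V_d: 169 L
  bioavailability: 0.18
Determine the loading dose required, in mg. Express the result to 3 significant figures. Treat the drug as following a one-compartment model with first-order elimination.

LD = Css × Vd / F = 10.5 × 169 / 0.18 = 9858 mg

9860 mg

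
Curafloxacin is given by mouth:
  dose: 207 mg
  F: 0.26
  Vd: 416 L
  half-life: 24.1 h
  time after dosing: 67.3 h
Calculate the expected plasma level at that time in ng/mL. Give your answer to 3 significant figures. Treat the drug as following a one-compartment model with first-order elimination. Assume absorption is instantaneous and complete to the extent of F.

18.7 ng/mL

Amount reaching circulation = F × Dose = 0.26 × 207.0 = 53.82 mg
C₀ = F·Dose / Vd = 53.82 / 416 = 0.1294 mg/L
k = ln2 / t½ = 0.693147 / 24.1 = 0.02876 h⁻¹
C = C₀ · e^(−k·t) = 0.1294 × e^(−0.02876 × 67.3)
  = 0.1294 × 0.1443 = 0.01867 mg/L
Convert: 0.01867 mg/L × 1000 = 18.67 ng/mL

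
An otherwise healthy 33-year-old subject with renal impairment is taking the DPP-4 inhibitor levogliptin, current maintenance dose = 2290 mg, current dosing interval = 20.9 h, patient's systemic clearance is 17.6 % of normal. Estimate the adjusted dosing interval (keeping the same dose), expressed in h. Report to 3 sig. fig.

To keep the same average steady-state level, dosing rate must scale with clearance.
CL ratio = 17.6 / 100 = 0.1760
New interval (same dose) = 20.9 / 0.1760 = 118.8 h

119 h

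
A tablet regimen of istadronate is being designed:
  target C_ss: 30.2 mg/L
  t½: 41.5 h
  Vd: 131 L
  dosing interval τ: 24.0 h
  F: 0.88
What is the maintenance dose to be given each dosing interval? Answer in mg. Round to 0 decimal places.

k = ln2 / t½ = 0.693147 / 41.5 = 0.01670 h⁻¹
CL = k × Vd = 0.01670 × 131 = 2.188 L/h
At steady state, F × (Dose/τ) = Css × CL.
Dose = Css × CL × τ / F = 30.2 × 2.188 × 24.0 / 0.88 = 1802 mg

1802 mg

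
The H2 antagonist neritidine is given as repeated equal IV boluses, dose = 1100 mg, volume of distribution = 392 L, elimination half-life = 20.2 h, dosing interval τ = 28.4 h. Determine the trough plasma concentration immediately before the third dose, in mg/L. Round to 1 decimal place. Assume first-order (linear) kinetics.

C₀ per dose = Dose / Vd = 1100 / 392 = 2.806 mg/L
k = ln2 / t½ = 0.693147 / 20.2 = 0.03431 h⁻¹
Fraction remaining after one interval: r = e^(−kτ) = e^(−0.03431 × 28.4) = 0.3774
Before dose 3, 2 doses have been given (aged 1τ, 2τ).
C_trough = C₀ × (r + r²) = 2.806 × (0.3774 + 0.1424) = 1.459 mg/L

1.5 mg/L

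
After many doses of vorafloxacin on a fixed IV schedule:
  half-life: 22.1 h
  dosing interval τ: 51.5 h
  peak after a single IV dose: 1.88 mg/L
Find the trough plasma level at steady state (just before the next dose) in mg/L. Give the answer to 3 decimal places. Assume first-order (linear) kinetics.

k = ln2 / t½ = 0.693147 / 22.1 = 0.03136 h⁻¹
e^(−kτ) = e^(−0.03136 × 51.5) = 0.1989
Accumulation ratio R = 1 / (1 − e^(−kτ)) = 1 / (1 − 0.1989) = 1.248
Steady-state trough = C₀ × R × e^(−kτ) = 1.88 × 1.248 × 0.1989 = 0.4667 mg/L

0.467 mg/L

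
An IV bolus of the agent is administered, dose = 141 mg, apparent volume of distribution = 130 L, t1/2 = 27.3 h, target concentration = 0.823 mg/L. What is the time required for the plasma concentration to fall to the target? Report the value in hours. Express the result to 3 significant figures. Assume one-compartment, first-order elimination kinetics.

C₀ = Dose / Vd = 141.0 / 130 = 1.085 mg/L
k = ln2 / t½ = 0.693147 / 27.3 = 0.02539 h⁻¹
t = ln(C₀ / C) / k = ln(1.085 / 0.823) / 0.02539
  = ln(1.318) / 0.02539 = 0.2761 / 0.02539 = 10.87 h

10.9 h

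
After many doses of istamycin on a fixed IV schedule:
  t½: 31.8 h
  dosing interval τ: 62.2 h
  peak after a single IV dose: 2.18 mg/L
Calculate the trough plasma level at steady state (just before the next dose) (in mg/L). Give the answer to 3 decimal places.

0.757 mg/L

k = ln2 / t½ = 0.693147 / 31.8 = 0.02180 h⁻¹
e^(−kτ) = e^(−0.02180 × 62.2) = 0.2577
Accumulation ratio R = 1 / (1 − e^(−kτ)) = 1 / (1 − 0.2577) = 1.347
Steady-state trough = C₀ × R × e^(−kτ) = 2.18 × 1.347 × 0.2577 = 0.7567 mg/L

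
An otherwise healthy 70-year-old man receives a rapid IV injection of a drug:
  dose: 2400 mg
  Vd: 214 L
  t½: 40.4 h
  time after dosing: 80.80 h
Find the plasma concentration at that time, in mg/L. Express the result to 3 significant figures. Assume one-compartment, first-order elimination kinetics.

C₀ = Dose / Vd = 2400 / 214 = 11.21 mg/L
k = ln2 / t½ = 0.693147 / 40.4 = 0.01716 h⁻¹
t / t½ = 80.80 / 40.4 = 2 half-lives
C = C₀ × (1/2)^2 = 11.21 × 0.2500 = 2.803 mg/L

2.80 mg/L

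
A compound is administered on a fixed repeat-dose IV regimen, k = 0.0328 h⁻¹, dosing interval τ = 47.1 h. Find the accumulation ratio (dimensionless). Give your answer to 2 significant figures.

e^(−kτ) = e^(−0.03280 × 47.1) = 0.2133
Accumulation ratio R = 1 / (1 − e^(−kτ)) = 1 / (1 − 0.2133) = 1.271

1.3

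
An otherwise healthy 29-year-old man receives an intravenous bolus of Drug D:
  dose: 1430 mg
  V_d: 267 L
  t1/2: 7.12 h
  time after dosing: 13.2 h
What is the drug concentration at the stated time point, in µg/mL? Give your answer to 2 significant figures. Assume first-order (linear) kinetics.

1.5 µg/mL

C₀ = Dose / Vd = 1430 / 267 = 5.356 mg/L
k = ln2 / t½ = 0.693147 / 7.12 = 0.09735 h⁻¹
C = C₀ · e^(−k·t) = 5.356 × e^(−0.09735 × 13.2)
  = 5.356 × 0.2766 = 1.481 mg/L
(1.481 mg/L = 1.481 µg/mL)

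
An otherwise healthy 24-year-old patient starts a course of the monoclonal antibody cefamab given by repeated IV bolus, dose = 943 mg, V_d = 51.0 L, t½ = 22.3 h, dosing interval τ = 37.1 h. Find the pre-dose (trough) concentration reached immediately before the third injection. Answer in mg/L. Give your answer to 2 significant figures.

C₀ per dose = Dose / Vd = 943 / 51.0 = 18.49 mg/L
k = ln2 / t½ = 0.693147 / 22.3 = 0.03108 h⁻¹
Fraction remaining after one interval: r = e^(−kτ) = e^(−0.03108 × 37.1) = 0.3157
Before dose 3, 2 doses have been given (aged 1τ, 2τ).
C_trough = C₀ × (r + r²) = 18.49 × (0.3157 + 0.09967) = 7.680 mg/L

7.7 mg/L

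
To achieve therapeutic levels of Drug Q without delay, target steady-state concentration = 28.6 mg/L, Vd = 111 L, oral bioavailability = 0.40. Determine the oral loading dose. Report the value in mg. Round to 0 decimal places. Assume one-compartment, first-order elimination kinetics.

7937 mg

LD = Css × Vd / F = 28.6 × 111 / 0.40 = 7937 mg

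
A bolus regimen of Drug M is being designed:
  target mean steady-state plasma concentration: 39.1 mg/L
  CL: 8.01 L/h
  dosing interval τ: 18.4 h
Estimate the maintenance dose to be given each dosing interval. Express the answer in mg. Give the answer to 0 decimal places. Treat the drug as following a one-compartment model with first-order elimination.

5763 mg

At steady state, Dose/τ = Css × CL.
Dose = Css × CL × τ = 39.1 × 8.010 × 18.4 = 5763 mg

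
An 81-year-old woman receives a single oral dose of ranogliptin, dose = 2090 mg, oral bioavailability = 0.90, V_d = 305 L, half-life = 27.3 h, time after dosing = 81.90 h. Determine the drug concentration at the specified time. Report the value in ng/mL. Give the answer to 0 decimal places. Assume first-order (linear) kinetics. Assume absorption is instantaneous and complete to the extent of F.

Amount reaching circulation = F × Dose = 0.90 × 2090 = 1881 mg
C₀ = F·Dose / Vd = 1881 / 305 = 6.167 mg/L
k = ln2 / t½ = 0.693147 / 27.3 = 0.02539 h⁻¹
t / t½ = 81.90 / 27.3 = 3 half-lives
C = C₀ × (1/2)^3 = 6.167 × 0.1250 = 0.7709 mg/L
Convert: 0.7709 mg/L × 1000 = 770.9 ng/mL

771 ng/mL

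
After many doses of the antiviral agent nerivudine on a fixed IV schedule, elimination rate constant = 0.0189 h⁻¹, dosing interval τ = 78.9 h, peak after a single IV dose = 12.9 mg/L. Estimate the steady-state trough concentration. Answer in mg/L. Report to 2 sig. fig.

e^(−kτ) = e^(−0.01890 × 78.9) = 0.2251
Accumulation ratio R = 1 / (1 − e^(−kτ)) = 1 / (1 − 0.2251) = 1.290
Steady-state trough = C₀ × R × e^(−kτ) = 12.9 × 1.290 × 0.2251 = 3.746 mg/L

3.7 mg/L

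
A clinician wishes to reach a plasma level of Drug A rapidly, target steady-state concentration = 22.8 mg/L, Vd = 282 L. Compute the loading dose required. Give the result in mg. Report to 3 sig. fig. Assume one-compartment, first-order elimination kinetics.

LD = Css × Vd = 22.8 × 282 = 6430 mg

6430 mg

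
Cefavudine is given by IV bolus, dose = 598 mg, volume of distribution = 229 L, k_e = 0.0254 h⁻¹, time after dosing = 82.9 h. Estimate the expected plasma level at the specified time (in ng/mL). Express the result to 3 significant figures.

318 ng/mL

C₀ = Dose / Vd = 598.0 / 229 = 2.611 mg/L
C = C₀ · e^(−k·t) = 2.611 × e^(−0.02540 × 82.9)
  = 2.611 × 0.1218 = 0.3180 mg/L
Convert: 0.3180 mg/L × 1000 = 318.0 ng/mL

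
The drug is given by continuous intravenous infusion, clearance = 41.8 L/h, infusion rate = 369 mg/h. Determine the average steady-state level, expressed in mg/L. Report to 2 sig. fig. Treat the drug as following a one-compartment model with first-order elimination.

At steady state Css = R₀ / CL = 369 / 41.80 = 8.828 mg/L

8.8 mg/L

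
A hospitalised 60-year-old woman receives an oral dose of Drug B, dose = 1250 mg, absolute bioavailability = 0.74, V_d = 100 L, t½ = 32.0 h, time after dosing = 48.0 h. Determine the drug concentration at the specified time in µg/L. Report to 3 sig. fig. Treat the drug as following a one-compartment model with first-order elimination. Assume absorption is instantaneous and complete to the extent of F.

3270 µg/L

Amount reaching circulation = F × Dose = 0.74 × 1250 = 925.0 mg
C₀ = F·Dose / Vd = 925.0 / 100 = 9.250 mg/L
k = ln2 / t½ = 0.693147 / 32.0 = 0.02166 h⁻¹
C = C₀ · e^(−k·t) = 9.250 × e^(−0.02166 × 48.0)
  = 9.250 × 0.3536 = 3.271 mg/L
Convert: 3.271 mg/L × 1000 = 3271 µg/L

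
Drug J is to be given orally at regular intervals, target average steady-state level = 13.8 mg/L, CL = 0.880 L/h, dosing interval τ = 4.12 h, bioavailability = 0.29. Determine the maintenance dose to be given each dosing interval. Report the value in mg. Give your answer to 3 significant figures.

173 mg

At steady state, F × (Dose/τ) = Css × CL.
Dose = Css × CL × τ / F = 13.8 × 0.8800 × 4.12 / 0.29 = 172.5 mg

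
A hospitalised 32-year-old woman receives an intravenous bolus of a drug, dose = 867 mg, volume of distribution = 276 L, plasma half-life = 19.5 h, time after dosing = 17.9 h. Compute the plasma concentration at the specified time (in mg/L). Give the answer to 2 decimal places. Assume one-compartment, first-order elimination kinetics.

1.66 mg/L

C₀ = Dose / Vd = 867.0 / 276 = 3.141 mg/L
k = ln2 / t½ = 0.693147 / 19.5 = 0.03555 h⁻¹
C = C₀ · e^(−k·t) = 3.141 × e^(−0.03555 × 17.9)
  = 3.141 × 0.5292 = 1.662 mg/L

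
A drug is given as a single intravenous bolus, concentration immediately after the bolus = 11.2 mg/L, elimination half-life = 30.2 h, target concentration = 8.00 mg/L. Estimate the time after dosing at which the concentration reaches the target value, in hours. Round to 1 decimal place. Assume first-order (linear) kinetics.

k = ln2 / t½ = 0.693147 / 30.2 = 0.02295 h⁻¹
t = ln(C₀ / C) / k = ln(11.20 / 8.00) / 0.02295
  = ln(1.400) / 0.02295 = 0.3365 / 0.02295 = 14.66 h

14.7 h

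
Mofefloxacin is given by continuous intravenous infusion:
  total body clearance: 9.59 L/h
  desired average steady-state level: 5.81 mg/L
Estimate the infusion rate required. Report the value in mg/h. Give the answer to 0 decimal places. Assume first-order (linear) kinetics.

At steady state, infusion rate R₀ = Css × CL = 5.81 × 9.590 = 55.72 mg/h

56 mg/h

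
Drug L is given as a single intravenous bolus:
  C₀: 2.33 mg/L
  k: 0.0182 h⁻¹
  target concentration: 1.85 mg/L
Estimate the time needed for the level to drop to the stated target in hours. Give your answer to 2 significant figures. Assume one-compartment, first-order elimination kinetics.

t = ln(C₀ / C) / k = ln(2.330 / 1.85) / 0.01820
  = ln(1.259) / 0.01820 = 0.2303 / 0.01820 = 12.65 h

13 h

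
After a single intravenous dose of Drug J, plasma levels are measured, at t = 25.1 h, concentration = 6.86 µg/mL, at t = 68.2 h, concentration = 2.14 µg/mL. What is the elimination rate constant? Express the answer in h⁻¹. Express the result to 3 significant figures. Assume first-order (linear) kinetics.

k = ln(C₁/C₂) / (t₂ − t₁) = ln(6.86/2.14) / (68.2 − 25.1)
  = 1.165 / 43.10 = 0.02703 h⁻¹

0.0270 h⁻¹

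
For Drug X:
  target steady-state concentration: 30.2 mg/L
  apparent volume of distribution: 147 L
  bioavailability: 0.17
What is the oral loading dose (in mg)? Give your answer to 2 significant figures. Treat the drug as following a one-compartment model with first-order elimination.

26000 mg

LD = Css × Vd / F = 30.2 × 147 / 0.17 = 26110 mg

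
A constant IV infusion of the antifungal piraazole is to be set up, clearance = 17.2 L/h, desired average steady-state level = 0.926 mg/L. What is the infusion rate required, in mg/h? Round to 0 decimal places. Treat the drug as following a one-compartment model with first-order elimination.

At steady state, infusion rate R₀ = Css × CL = 0.926 × 17.20 = 15.93 mg/h

16 mg/h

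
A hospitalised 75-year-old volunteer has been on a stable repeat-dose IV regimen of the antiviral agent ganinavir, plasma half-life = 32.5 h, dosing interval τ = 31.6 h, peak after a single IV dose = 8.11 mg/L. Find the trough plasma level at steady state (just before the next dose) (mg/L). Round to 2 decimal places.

8.43 mg/L

k = ln2 / t½ = 0.693147 / 32.5 = 0.02133 h⁻¹
e^(−kτ) = e^(−0.02133 × 31.6) = 0.5097
Accumulation ratio R = 1 / (1 − e^(−kτ)) = 1 / (1 − 0.5097) = 2.040
Steady-state trough = C₀ × R × e^(−kτ) = 8.11 × 2.040 × 0.5097 = 8.433 mg/L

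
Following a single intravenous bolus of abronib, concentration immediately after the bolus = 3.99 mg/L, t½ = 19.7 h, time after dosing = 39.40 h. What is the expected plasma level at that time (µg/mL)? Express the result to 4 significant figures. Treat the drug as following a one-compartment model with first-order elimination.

k = ln2 / t½ = 0.693147 / 19.7 = 0.03519 h⁻¹
t / t½ = 39.40 / 19.7 = 2 half-lives
C = C₀ × (1/2)^2 = 3.990 × 0.2500 = 0.9975 mg/L
(0.9975 mg/L = 0.9975 µg/mL)

0.9975 µg/mL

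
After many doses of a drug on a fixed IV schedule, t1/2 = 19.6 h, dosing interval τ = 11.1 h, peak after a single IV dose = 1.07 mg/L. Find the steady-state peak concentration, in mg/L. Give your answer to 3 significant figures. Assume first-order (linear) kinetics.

3.30 mg/L

k = ln2 / t½ = 0.693147 / 19.6 = 0.03536 h⁻¹
e^(−kτ) = e^(−0.03536 × 11.1) = 0.6754
Accumulation ratio R = 1 / (1 − e^(−kτ)) = 1 / (1 − 0.6754) = 3.081
Steady-state peak = C₀ × R = 1.07 × 3.081 = 3.297 mg/L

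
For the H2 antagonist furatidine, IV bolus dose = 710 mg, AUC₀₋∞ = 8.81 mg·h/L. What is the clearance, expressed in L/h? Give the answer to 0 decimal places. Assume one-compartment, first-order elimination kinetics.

81 L/h

CL = Dose / AUC = 710 / 8.81 = 80.59 L/h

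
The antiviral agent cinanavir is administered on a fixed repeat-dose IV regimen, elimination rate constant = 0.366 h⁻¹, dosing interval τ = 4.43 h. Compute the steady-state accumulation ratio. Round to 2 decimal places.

1.25

e^(−kτ) = e^(−0.3660 × 4.43) = 0.1976
Accumulation ratio R = 1 / (1 − e^(−kτ)) = 1 / (1 − 0.1976) = 1.246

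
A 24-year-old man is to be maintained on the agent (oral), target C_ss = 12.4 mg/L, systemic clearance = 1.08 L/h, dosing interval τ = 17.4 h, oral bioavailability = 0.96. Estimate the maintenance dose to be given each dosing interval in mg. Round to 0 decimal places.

At steady state, F × (Dose/τ) = Css × CL.
Dose = Css × CL × τ / F = 12.4 × 1.080 × 17.4 / 0.96 = 242.7 mg

243 mg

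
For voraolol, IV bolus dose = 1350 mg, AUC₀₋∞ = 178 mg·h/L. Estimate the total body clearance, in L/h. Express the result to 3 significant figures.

7.58 L/h

CL = Dose / AUC = 1350 / 178 = 7.584 L/h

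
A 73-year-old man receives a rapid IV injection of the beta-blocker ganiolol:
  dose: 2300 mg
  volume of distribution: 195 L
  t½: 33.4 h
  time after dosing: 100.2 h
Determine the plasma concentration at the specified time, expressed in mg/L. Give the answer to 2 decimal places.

1.47 mg/L

C₀ = Dose / Vd = 2300 / 195 = 11.79 mg/L
k = ln2 / t½ = 0.693147 / 33.4 = 0.02075 h⁻¹
t / t½ = 100.2 / 33.4 = 3 half-lives
C = C₀ × (1/2)^3 = 11.79 × 0.1250 = 1.474 mg/L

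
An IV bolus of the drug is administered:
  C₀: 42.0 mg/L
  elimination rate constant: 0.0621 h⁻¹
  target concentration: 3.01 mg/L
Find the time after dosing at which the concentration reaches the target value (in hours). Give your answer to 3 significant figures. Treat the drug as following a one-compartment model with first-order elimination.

42.4 h

t = ln(C₀ / C) / k = ln(42.00 / 3.01) / 0.06210
  = ln(13.95) / 0.06210 = 2.635 / 0.06210 = 42.43 h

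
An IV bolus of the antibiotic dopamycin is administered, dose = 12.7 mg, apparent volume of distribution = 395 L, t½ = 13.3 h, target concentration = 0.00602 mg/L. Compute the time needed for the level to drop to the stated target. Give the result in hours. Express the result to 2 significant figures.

32 h

C₀ = Dose / Vd = 12.70 / 395 = 0.03215 mg/L
k = ln2 / t½ = 0.693147 / 13.3 = 0.05212 h⁻¹
t = ln(C₀ / C) / k = ln(0.03215 / 0.00602) / 0.05212
  = ln(5.341) / 0.05212 = 1.675 / 0.05212 = 32.14 h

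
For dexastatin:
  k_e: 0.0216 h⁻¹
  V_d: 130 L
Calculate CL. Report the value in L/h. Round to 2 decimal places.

CL = k × Vd = 0.0216 × 130 = 2.808 L/h

2.81 L/h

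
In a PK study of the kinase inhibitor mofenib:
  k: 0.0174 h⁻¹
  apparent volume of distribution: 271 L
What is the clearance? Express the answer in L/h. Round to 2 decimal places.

4.72 L/h

CL = k × Vd = 0.0174 × 271 = 4.715 L/h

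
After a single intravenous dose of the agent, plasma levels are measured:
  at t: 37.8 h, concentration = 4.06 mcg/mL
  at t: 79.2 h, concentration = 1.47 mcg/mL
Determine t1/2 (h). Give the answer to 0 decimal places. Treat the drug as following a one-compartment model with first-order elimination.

28 h

k = ln(C₁/C₂) / (t₂ − t₁) = ln(4.06/1.47) / (79.2 − 37.8)
  = 1.016 / 41.40 = 0.02454 h⁻¹
t½ = ln2 / k = 0.693147 / 0.02454 = 28.25 h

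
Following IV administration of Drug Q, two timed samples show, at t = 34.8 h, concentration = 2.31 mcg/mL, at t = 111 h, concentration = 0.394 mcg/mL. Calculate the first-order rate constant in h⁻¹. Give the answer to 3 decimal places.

0.023 h⁻¹

k = ln(C₁/C₂) / (t₂ − t₁) = ln(2.31/0.394) / (111 − 34.8)
  = 1.769 / 76.20 = 0.02322 h⁻¹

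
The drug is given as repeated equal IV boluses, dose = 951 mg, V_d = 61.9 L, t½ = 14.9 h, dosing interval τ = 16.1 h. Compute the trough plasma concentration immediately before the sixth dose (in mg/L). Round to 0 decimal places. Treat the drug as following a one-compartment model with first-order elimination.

13 mg/L

C₀ per dose = Dose / Vd = 951 / 61.9 = 15.36 mg/L
k = ln2 / t½ = 0.693147 / 14.9 = 0.04652 h⁻¹
Fraction remaining after one interval: r = e^(−kτ) = e^(−0.04652 × 16.1) = 0.4729
Before dose 6, 5 doses have been given (aged 1τ, 2τ, 3τ, 4τ, 5τ).
C_trough = C₀ × (r + r² + … + r^5) = C₀ × r(1−r^5)/(1−r)
        = 15.36 × 0.4729 × (1 − 0.02365) / (1 − 0.4729) = 13.45 mg/L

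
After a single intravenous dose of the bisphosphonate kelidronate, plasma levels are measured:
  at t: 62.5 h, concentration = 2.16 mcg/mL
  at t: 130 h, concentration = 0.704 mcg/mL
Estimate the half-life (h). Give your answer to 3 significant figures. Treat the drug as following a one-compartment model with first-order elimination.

k = ln(C₁/C₂) / (t₂ − t₁) = ln(2.16/0.704) / (130 − 62.5)
  = 1.121 / 67.50 = 0.01661 h⁻¹
t½ = ln2 / k = 0.693147 / 0.01661 = 41.73 h

41.7 h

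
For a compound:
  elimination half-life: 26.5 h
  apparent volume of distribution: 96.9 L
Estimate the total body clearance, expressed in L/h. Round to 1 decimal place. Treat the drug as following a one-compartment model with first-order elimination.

2.5 L/h

k = ln2 / t½ = 0.693147 / 26.5 = 0.02616 h⁻¹
CL = k × Vd = 0.02616 × 96.9 = 2.535 L/h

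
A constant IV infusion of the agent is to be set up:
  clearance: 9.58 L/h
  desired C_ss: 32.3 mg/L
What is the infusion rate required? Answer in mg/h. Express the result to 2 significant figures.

310 mg/h

At steady state, infusion rate R₀ = Css × CL = 32.3 × 9.580 = 309.4 mg/h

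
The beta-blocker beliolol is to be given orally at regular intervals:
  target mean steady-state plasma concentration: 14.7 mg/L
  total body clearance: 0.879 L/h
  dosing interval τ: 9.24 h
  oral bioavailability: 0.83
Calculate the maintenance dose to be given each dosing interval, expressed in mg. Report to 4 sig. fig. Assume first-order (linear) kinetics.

At steady state, F × (Dose/τ) = Css × CL.
Dose = Css × CL × τ / F = 14.7 × 0.8790 × 9.24 / 0.83 = 143.8 mg

143.8 mg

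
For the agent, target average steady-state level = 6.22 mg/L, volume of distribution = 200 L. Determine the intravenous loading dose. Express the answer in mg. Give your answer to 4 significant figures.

LD = Css × Vd = 6.22 × 200 = 1244 mg

1244 mg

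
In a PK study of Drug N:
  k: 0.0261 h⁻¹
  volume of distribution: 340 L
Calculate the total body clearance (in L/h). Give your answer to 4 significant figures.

CL = k × Vd = 0.0261 × 340 = 8.874 L/h

8.874 L/h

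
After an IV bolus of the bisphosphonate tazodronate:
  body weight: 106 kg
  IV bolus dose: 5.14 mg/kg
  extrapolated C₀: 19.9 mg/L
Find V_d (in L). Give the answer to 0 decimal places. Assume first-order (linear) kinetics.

27 L

Dose = 5.14 × 106 = 544.8 mg
Vd = Dose / C₀ = 544.8 / 19.9 = 27.38 L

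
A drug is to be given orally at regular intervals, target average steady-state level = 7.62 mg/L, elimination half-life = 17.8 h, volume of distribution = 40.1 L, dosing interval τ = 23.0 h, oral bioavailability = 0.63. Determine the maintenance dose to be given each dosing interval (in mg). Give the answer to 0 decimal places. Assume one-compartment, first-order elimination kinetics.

k = ln2 / t½ = 0.693147 / 17.8 = 0.03894 h⁻¹
CL = k × Vd = 0.03894 × 40.1 = 1.561 L/h
At steady state, F × (Dose/τ) = Css × CL.
Dose = Css × CL × τ / F = 7.62 × 1.561 × 23.0 / 0.63 = 434.3 mg

434 mg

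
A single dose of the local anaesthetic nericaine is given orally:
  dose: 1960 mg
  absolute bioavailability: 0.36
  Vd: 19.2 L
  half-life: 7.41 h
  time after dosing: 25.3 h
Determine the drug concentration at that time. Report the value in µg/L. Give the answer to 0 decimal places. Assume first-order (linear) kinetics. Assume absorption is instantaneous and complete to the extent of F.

3447 µg/L

Amount reaching circulation = F × Dose = 0.36 × 1960 = 705.6 mg
C₀ = F·Dose / Vd = 705.6 / 19.2 = 36.75 mg/L
k = ln2 / t½ = 0.693147 / 7.41 = 0.09354 h⁻¹
C = C₀ · e^(−k·t) = 36.75 × e^(−0.09354 × 25.3)
  = 36.75 × 0.09380 = 3.447 mg/L
Convert: 3.447 mg/L × 1000 = 3447 µg/L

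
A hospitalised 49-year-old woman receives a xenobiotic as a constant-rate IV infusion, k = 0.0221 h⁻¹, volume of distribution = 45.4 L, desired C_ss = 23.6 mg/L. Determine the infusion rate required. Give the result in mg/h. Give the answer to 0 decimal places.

24 mg/h

CL = k × Vd = 0.02210 × 45.4 = 1.003 L/h
At steady state, infusion rate R₀ = Css × CL = 23.6 × 1.003 = 23.67 mg/h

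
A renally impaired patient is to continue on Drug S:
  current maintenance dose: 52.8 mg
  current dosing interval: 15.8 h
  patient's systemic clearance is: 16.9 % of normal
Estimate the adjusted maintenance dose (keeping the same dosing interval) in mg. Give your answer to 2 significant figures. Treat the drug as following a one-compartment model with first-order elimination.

To keep the same average steady-state level, dosing rate must scale with clearance.
CL ratio = 16.9 / 100 = 0.1690
New dose (same interval) = 52.8 × 0.1690 = 8.923 mg

8.9 mg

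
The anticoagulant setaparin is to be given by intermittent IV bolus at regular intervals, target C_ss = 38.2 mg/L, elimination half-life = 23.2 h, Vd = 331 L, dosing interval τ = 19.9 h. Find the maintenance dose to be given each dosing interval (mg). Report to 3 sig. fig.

k = ln2 / t½ = 0.693147 / 23.2 = 0.02988 h⁻¹
CL = k × Vd = 0.02988 × 331 = 9.890 L/h
At steady state, Dose/τ = Css × CL.
Dose = Css × CL × τ = 38.2 × 9.890 × 19.9 = 7518 mg

7520 mg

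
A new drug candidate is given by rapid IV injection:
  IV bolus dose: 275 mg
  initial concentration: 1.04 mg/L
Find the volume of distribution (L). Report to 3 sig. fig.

264 L

Vd = Dose / C₀ = 275.0 / 1.04 = 264.4 L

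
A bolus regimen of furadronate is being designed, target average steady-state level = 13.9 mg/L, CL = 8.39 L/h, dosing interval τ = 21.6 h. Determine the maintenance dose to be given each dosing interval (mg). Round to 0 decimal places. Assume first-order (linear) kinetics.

2519 mg

At steady state, Dose/τ = Css × CL.
Dose = Css × CL × τ = 13.9 × 8.390 × 21.6 = 2519 mg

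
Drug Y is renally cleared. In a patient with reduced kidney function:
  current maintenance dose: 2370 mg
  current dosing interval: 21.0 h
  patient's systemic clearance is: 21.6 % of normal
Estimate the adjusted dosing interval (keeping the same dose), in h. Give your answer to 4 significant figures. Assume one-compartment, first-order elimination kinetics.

97.22 h

To keep the same average steady-state level, dosing rate must scale with clearance.
CL ratio = 21.6 / 100 = 0.2160
New interval (same dose) = 21.0 / 0.2160 = 97.22 h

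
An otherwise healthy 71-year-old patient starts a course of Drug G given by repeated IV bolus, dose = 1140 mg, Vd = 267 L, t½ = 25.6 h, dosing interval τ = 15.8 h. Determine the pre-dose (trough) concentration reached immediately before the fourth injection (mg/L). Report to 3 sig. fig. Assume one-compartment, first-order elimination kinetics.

C₀ per dose = Dose / Vd = 1140 / 267 = 4.270 mg/L
k = ln2 / t½ = 0.693147 / 25.6 = 0.02708 h⁻¹
Fraction remaining after one interval: r = e^(−kτ) = e^(−0.02708 × 15.8) = 0.6519
Before dose 4, 3 doses have been given (aged 1τ, 2τ, 3τ).
C_trough = C₀ × (r + r² + … + r^3) = C₀ × r(1−r^3)/(1−r)
        = 4.270 × 0.6519 × (1 − 0.2770) / (1 − 0.6519) = 5.782 mg/L

5.78 mg/L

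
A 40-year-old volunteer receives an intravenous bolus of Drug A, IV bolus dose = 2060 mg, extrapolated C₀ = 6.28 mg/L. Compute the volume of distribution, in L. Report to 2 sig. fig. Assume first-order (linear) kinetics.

330 L

Vd = Dose / C₀ = 2060 / 6.28 = 328.0 L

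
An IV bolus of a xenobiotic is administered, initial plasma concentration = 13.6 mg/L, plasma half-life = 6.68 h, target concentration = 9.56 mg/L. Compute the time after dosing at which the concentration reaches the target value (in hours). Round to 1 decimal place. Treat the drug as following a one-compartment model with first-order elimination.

3.4 h

k = ln2 / t½ = 0.693147 / 6.68 = 0.1038 h⁻¹
t = ln(C₀ / C) / k = ln(13.60 / 9.56) / 0.1038
  = ln(1.423) / 0.1038 = 0.3528 / 0.1038 = 3.399 h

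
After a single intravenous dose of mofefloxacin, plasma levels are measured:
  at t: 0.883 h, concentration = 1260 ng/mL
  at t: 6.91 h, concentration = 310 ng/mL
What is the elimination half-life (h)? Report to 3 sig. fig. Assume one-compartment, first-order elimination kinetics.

k = ln(C₁/C₂) / (t₂ − t₁) = ln(1260/310) / (6.91 − 0.883)
  = 1.402 / 6.027 = 0.2326 h⁻¹
t½ = ln2 / k = 0.693147 / 0.2326 = 2.980 h

2.98 h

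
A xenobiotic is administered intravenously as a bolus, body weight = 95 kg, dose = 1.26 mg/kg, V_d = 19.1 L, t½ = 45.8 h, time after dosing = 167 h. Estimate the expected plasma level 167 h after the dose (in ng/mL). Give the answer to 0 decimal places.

501 ng/mL

Total dose = 1.26 × 95 = 119.7 mg
C₀ = Dose / Vd = 119.7 / 19.1 = 6.267 mg/L
k = ln2 / t½ = 0.693147 / 45.8 = 0.01513 h⁻¹
C = C₀ · e^(−k·t) = 6.267 × e^(−0.01513 × 167)
  = 6.267 × 0.07992 = 0.5009 mg/L
Convert: 0.5009 mg/L × 1000 = 500.9 ng/mL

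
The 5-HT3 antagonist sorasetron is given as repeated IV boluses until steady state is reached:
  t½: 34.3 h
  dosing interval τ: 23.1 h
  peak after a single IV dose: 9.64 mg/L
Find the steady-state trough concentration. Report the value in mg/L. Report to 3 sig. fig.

k = ln2 / t½ = 0.693147 / 34.3 = 0.02021 h⁻¹
e^(−kτ) = e^(−0.02021 × 23.1) = 0.6270
Accumulation ratio R = 1 / (1 − e^(−kτ)) = 1 / (1 − 0.6270) = 2.681
Steady-state trough = C₀ × R × e^(−kτ) = 9.64 × 2.681 × 0.6270 = 16.20 mg/L

16.2 mg/L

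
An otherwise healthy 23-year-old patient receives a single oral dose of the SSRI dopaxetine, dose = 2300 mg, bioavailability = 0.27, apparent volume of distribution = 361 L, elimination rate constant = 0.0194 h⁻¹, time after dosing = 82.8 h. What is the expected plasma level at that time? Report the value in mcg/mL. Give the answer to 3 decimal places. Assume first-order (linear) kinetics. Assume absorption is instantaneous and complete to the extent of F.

Amount reaching circulation = F × Dose = 0.27 × 2300 = 621.0 mg
C₀ = F·Dose / Vd = 621.0 / 361 = 1.720 mg/L
C = C₀ · e^(−k·t) = 1.720 × e^(−0.01940 × 82.8)
  = 1.720 × 0.2006 = 0.3450 mg/L
(0.3450 mg/L = 0.3450 mcg/mL)

0.345 mcg/mL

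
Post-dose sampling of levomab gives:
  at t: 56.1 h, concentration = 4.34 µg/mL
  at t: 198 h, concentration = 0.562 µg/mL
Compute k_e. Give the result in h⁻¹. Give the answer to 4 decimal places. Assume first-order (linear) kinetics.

k = ln(C₁/C₂) / (t₂ − t₁) = ln(4.34/0.562) / (198 − 56.1)
  = 2.044 / 141.9 = 0.01440 h⁻¹

0.0144 h⁻¹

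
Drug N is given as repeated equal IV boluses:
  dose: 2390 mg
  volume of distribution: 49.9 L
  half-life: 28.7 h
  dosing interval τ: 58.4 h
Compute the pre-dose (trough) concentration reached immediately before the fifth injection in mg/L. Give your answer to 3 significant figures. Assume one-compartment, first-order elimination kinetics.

C₀ per dose = Dose / Vd = 2390 / 49.9 = 47.90 mg/L
k = ln2 / t½ = 0.693147 / 28.7 = 0.02415 h⁻¹
Fraction remaining after one interval: r = e^(−kτ) = e^(−0.02415 × 58.4) = 0.2441
Before dose 5, 4 doses have been given (aged 1τ, 2τ, 3τ, 4τ).
C_trough = C₀ × (r + r² + … + r^4) = C₀ × r(1−r^4)/(1−r)
        = 47.90 × 0.2441 × (1 − 0.003550) / (1 − 0.2441) = 15.41 mg/L

15.4 mg/L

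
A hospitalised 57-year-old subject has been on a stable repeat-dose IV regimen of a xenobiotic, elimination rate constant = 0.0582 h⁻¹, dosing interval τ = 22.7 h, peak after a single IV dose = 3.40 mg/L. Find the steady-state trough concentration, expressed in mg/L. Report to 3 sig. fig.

1.24 mg/L

e^(−kτ) = e^(−0.05820 × 22.7) = 0.2668
Accumulation ratio R = 1 / (1 − e^(−kτ)) = 1 / (1 − 0.2668) = 1.364
Steady-state trough = C₀ × R × e^(−kτ) = 3.40 × 1.364 × 0.2668 = 1.237 mg/L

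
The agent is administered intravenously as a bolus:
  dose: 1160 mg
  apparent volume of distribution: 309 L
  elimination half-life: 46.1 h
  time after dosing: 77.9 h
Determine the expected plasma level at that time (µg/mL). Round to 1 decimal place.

C₀ = Dose / Vd = 1160 / 309 = 3.754 mg/L
k = ln2 / t½ = 0.693147 / 46.1 = 0.01504 h⁻¹
C = C₀ · e^(−k·t) = 3.754 × e^(−0.01504 × 77.9)
  = 3.754 × 0.3099 = 1.163 mg/L
(1.163 mg/L = 1.163 µg/mL)

1.2 µg/mL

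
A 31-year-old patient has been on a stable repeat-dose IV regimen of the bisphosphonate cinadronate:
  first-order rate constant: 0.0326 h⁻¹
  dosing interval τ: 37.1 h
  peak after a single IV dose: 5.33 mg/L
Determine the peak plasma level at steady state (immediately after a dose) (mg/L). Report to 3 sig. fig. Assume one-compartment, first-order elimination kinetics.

7.60 mg/L

e^(−kτ) = e^(−0.03260 × 37.1) = 0.2984
Accumulation ratio R = 1 / (1 − e^(−kτ)) = 1 / (1 − 0.2984) = 1.425
Steady-state peak = C₀ × R = 5.33 × 1.425 = 7.595 mg/L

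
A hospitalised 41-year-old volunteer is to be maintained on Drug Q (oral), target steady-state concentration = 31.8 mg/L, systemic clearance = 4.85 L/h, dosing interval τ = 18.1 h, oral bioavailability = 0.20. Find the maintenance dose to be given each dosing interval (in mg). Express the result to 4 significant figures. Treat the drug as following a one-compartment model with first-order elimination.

13960 mg

At steady state, F × (Dose/τ) = Css × CL.
Dose = Css × CL × τ / F = 31.8 × 4.850 × 18.1 / 0.20 = 13960 mg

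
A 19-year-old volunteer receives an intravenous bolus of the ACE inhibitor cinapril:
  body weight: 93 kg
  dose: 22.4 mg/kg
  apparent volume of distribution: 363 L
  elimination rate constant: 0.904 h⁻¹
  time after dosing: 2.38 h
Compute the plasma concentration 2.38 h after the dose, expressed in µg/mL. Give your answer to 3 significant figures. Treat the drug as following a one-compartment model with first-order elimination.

0.667 µg/mL

Total dose = 22.4 × 93 = 2083 mg
C₀ = Dose / Vd = 2083 / 363 = 5.738 mg/L
C = C₀ · e^(−k·t) = 5.738 × e^(−0.9040 × 2.38)
  = 5.738 × 0.1163 = 0.6673 mg/L
(0.6673 mg/L = 0.6673 µg/mL)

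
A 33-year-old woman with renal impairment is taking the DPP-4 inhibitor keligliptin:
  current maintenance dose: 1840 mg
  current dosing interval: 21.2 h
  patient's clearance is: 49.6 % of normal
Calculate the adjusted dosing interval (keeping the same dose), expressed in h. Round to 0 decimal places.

To keep the same average steady-state level, dosing rate must scale with clearance.
CL ratio = 49.6 / 100 = 0.4960
New interval (same dose) = 21.2 / 0.4960 = 42.74 h

43 h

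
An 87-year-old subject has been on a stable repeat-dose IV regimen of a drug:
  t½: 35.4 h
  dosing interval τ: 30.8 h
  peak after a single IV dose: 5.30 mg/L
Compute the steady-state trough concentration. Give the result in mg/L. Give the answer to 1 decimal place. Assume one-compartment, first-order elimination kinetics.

k = ln2 / t½ = 0.693147 / 35.4 = 0.01958 h⁻¹
e^(−kτ) = e^(−0.01958 × 30.8) = 0.5471
Accumulation ratio R = 1 / (1 − e^(−kτ)) = 1 / (1 − 0.5471) = 2.208
Steady-state trough = C₀ × R × e^(−kτ) = 5.30 × 2.208 × 0.5471 = 6.402 mg/L

6.4 mg/L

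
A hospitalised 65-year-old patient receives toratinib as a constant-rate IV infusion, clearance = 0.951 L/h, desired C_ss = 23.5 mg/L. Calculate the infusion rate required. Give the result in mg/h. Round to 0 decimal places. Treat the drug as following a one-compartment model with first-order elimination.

22 mg/h

At steady state, infusion rate R₀ = Css × CL = 23.5 × 0.9510 = 22.35 mg/h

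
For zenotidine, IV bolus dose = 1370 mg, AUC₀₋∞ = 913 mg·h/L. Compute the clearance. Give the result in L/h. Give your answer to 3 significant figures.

1.50 L/h

CL = Dose / AUC = 1370 / 913 = 1.501 L/h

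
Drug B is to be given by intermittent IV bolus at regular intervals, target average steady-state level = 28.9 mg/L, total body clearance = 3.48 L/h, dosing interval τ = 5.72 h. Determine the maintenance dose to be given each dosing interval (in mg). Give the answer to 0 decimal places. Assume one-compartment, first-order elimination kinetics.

At steady state, Dose/τ = Css × CL.
Dose = Css × CL × τ = 28.9 × 3.480 × 5.72 = 575.3 mg

575 mg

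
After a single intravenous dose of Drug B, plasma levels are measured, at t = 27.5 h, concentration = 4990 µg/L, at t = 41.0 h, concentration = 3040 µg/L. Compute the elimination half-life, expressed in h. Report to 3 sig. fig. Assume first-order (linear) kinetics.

18.9 h

k = ln(C₁/C₂) / (t₂ − t₁) = ln(4990/3040) / (41.0 − 27.5)
  = 0.4956 / 13.50 = 0.03671 h⁻¹
t½ = ln2 / k = 0.693147 / 0.03671 = 18.88 h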